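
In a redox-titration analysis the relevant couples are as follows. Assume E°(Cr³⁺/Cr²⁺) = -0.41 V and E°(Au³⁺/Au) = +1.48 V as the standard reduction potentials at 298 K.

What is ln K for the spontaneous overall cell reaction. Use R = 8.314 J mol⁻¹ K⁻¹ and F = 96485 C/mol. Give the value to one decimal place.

220.8

Cathode: Au³⁺/Au; anode: Cr³⁺/Cr²⁺. E°cell = (+1.48) − (-0.41) = +1.89 V, with n = 3.
ΔG° = −nFE° = −RT ln K, so ln K = nFE°/(RT) = (3)(96485)(+1.89) / ((8.314)(298)) = 220.809.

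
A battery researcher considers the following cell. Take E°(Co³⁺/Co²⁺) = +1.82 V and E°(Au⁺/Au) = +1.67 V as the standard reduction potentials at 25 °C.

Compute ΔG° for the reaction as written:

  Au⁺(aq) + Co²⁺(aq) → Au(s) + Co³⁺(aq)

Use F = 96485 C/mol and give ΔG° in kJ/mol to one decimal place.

+14.5 kJ/mol

As written, Au⁺/Au is reduced (cathode) and Co³⁺/Co²⁺ is oxidised (anode), so E°cell = (+1.67) − (+1.82) = -0.15 V.
Balancing electrons gives n = 1.
ΔG° = −nFE° = −(1)(96485)(-0.15) = 14,473 J = +14.5 kJ/mol.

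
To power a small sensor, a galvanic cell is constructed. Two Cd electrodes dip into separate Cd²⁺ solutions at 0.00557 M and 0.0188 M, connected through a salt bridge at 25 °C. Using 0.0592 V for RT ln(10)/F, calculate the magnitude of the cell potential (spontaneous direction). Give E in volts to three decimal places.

For a concentration cell E°cell = 0. The 0.0188 M side is the cathode (reduction is favoured where [Cd²⁺] is higher).
With n = 2, E = −(0.0592/2) log([Cd²⁺]ₐₙ/[Cd²⁺]꜀ₐₜ) = −(0.0592/2) log(0.00557/0.0188) = −(0.0592/2)(-0.528) = +0.016 V.

+0.016 V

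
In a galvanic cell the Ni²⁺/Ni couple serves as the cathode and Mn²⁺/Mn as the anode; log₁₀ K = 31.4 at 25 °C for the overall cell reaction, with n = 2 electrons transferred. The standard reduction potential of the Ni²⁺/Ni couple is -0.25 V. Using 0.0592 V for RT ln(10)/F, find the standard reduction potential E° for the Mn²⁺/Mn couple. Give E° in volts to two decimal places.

-1.18 V

E°cell = (0.0592/n)·log K = (0.0592/2)(31.4) = +0.929 V.
Since Ni²⁺/Ni is the cathode and Mn²⁺/Mn the anode, E°cell = E°(Ni²⁺/Ni) − E°(Mn²⁺/Mn).
So E°(Mn²⁺/Mn) = E°(Ni²⁺/Ni) − E°cell = (-0.25) − (+0.929) = -1.18 V.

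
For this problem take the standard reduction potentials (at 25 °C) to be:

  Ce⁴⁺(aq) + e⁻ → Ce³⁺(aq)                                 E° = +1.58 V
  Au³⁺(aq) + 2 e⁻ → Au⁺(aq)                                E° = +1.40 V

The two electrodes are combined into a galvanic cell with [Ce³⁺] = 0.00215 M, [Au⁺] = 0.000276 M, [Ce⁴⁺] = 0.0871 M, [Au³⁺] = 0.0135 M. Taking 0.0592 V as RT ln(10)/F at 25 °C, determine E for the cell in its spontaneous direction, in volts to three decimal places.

+0.225 V

Ce⁴⁺/Ce³⁺ is the cathode (higher E°), Au³⁺/Au⁺ the anode: E°cell = +1.58 − (+1.40) = +0.18 V, n = 2.
Overall: 2 Ce⁴⁺(aq) + Au⁺(aq) → 2 Ce³⁺(aq) + Au³⁺(aq)
Q = [Ce³⁺]^2·[Au³⁺] / ([Ce⁴⁺]^2·[Au⁺]); log Q = -1.526.
E = E° − (0.0592/n) log Q = +0.18 − (0.0592/2)(-1.526) = +0.225 V.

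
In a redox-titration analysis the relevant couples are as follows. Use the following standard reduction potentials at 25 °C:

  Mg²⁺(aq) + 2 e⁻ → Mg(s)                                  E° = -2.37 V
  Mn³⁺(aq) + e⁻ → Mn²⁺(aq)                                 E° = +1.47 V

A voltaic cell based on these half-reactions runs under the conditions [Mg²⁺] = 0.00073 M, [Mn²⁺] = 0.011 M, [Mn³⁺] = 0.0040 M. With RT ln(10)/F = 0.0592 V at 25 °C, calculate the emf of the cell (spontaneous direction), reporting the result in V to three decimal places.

Mn³⁺/Mn²⁺ is the cathode (higher E°), Mg²⁺/Mg the anode: E°cell = +1.47 − (-2.37) = +3.84 V, n = 2.
Overall: 2 Mn³⁺(aq) + Mg(s) → 2 Mn²⁺(aq) + Mg²⁺(aq)
Q = [Mn²⁺]^2·[Mg²⁺] / ([Mn³⁺]^2); log Q = -2.258.
E = E° − (0.0592/n) log Q = +3.84 − (0.0592/2)(-2.258) = +3.907 V.

+3.907 V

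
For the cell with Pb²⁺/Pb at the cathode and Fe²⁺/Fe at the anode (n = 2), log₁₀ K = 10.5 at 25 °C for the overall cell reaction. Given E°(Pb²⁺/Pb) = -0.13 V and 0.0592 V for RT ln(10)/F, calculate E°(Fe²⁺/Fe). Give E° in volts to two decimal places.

-0.44 V

E°cell = (0.0592/n)·log K = (0.0592/2)(10.5) = +0.311 V.
Since Pb²⁺/Pb is the cathode and Fe²⁺/Fe the anode, E°cell = E°(Pb²⁺/Pb) − E°(Fe²⁺/Fe).
So E°(Fe²⁺/Fe) = E°(Pb²⁺/Pb) − E°cell = (-0.13) − (+0.311) = -0.44 V.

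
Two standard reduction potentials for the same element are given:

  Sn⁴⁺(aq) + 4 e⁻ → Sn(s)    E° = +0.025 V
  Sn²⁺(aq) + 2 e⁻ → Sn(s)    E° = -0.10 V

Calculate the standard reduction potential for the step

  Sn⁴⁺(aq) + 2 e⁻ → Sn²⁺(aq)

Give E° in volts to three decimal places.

Sequential free energies add, so n₃E°₃ = n₁E°₁ + n₂E°₂.
With n₃ = 4, and the known step contributing 2×(-0.10) V, the unknown satisfies 2·E° = 4×(+0.025) − 2×(-0.10) = +0.300.
E° = +0.300 / 2 = +0.150 V.

+0.150 V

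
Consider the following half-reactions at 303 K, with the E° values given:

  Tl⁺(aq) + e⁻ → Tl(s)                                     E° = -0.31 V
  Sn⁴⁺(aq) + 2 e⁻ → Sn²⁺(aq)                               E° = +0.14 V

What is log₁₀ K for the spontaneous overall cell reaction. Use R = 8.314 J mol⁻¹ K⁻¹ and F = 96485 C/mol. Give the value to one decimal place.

15.0

Cathode: Sn⁴⁺/Sn²⁺; anode: Tl⁺/Tl. E°cell = (+0.14) − (-0.31) = +0.45 V, with n = 2.
ΔG° = −nFE° = −RT ln K, so ln K = nFE°/(RT) = (2)(96485)(+0.45) / ((8.314)(303)) = 34.471.
log₁₀ K = 34.471 / ln 10 = 15.0.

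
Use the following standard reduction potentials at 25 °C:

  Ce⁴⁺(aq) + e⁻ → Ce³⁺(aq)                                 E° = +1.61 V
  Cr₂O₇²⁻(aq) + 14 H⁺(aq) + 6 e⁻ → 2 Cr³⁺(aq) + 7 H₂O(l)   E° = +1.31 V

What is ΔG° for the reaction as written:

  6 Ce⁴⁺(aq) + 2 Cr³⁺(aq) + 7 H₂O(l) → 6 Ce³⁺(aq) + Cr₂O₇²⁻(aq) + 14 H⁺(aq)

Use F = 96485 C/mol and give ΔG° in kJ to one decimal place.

-173.7 kJ

As written, Ce⁴⁺/Ce³⁺ is reduced (cathode) and Cr₂O₇²⁻/Cr³⁺ is oxidised (anode), so E°cell = (+1.61) − (+1.31) = +0.30 V.
Balancing electrons gives n = 6.
ΔG° = −nFE° = −(6)(96485)(+0.30) = -173,673 J = -173.7 kJ.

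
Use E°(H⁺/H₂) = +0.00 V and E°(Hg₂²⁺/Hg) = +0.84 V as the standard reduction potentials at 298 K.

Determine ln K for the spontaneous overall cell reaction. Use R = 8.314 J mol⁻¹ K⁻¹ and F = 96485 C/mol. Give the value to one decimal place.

Cathode: Hg₂²⁺/Hg; anode: H⁺/H₂. E°cell = (+0.84) − (+0.00) = +0.84 V, with n = 2.
ΔG° = −nFE° = −RT ln K, so ln K = nFE°/(RT) = (2)(96485)(+0.84) / ((8.314)(298)) = 65.425.

65.4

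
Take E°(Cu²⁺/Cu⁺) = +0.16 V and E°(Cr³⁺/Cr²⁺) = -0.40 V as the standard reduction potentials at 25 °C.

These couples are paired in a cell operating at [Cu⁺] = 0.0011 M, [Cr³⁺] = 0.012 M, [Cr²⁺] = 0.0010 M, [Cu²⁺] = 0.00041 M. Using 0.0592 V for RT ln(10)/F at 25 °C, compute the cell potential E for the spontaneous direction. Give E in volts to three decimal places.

Cu²⁺/Cu⁺ is the cathode (higher E°), Cr³⁺/Cr²⁺ the anode: E°cell = +0.16 − (-0.40) = +0.56 V, n = 1.
Overall: Cu²⁺(aq) + Cr²⁺(aq) → Cu⁺(aq) + Cr³⁺(aq)
Q = [Cu⁺]·[Cr³⁺] / ([Cu²⁺]·[Cr²⁺]); log Q = 1.508.
E = E° − (0.0592/n) log Q = +0.56 − (0.0592/1)(1.508) = +0.471 V.

+0.471 V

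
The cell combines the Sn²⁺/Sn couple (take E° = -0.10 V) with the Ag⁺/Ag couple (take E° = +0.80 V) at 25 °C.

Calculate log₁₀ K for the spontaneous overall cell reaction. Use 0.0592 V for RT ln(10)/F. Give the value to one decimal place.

30.4

Cathode: Ag⁺/Ag; anode: Sn²⁺/Sn. E°cell = +0.90 V, n = 2.
log K = nE°cell / 0.0592 = (2)(+0.90) / 0.0592 = 30.4.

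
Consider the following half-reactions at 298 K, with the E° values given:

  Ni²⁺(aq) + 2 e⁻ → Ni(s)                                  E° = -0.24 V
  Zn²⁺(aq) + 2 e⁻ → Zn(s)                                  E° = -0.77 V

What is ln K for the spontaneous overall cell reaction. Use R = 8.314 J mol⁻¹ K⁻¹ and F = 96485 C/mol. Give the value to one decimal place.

41.3

Cathode: Ni²⁺/Ni; anode: Zn²⁺/Zn. E°cell = (-0.24) − (-0.77) = +0.53 V, with n = 2.
ΔG° = −nFE° = −RT ln K, so ln K = nFE°/(RT) = (2)(96485)(+0.53) / ((8.314)(298)) = 41.280.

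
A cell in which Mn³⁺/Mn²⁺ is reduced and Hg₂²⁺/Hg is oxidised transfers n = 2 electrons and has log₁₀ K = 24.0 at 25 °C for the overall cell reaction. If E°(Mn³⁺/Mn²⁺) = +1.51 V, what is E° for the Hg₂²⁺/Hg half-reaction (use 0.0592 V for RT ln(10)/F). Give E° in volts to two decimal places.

+0.80 V

E°cell = (0.0592/n)·log K = (0.0592/2)(24.0) = +0.710 V.
Since Mn³⁺/Mn²⁺ is the cathode and Hg₂²⁺/Hg the anode, E°cell = E°(Mn³⁺/Mn²⁺) − E°(Hg₂²⁺/Hg).
So E°(Hg₂²⁺/Hg) = E°(Mn³⁺/Mn²⁺) − E°cell = (+1.51) − (+0.710) = +0.80 V.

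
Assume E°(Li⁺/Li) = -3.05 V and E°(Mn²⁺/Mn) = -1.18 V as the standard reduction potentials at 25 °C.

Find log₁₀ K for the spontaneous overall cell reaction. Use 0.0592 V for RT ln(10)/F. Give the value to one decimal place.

63.2

Cathode: Mn²⁺/Mn; anode: Li⁺/Li. E°cell = +1.87 V, n = 2.
log K = nE°cell / 0.0592 = (2)(+1.87) / 0.0592 = 63.2.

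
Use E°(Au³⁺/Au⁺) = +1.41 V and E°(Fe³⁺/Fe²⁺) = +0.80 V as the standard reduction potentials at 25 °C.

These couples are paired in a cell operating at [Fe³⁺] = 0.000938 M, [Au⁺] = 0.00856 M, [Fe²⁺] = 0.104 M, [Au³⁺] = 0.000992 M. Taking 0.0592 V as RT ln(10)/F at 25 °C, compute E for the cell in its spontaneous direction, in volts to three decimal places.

+0.703 V

Au³⁺/Au⁺ is the cathode (higher E°), Fe³⁺/Fe²⁺ the anode: E°cell = +1.41 − (+0.80) = +0.61 V, n = 2.
Overall: Au³⁺(aq) + 2 Fe²⁺(aq) → Au⁺(aq) + 2 Fe³⁺(aq)
Q = [Au⁺]·[Fe³⁺]^2 / ([Au³⁺]·[Fe²⁺]^2); log Q = -3.154.
E = E° − (0.0592/n) log Q = +0.61 − (0.0592/2)(-3.154) = +0.703 V.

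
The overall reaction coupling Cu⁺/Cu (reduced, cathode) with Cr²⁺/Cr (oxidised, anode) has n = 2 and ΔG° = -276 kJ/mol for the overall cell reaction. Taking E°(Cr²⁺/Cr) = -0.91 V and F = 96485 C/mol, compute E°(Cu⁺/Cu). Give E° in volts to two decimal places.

+0.52 V

E°cell = −ΔG°/(nF) = −(-276×10³)/((2)(96485)) = +1.430 V.
Since Cu⁺/Cu is the cathode and Cr²⁺/Cr the anode, E°cell = E°(Cu⁺/Cu) − E°(Cr²⁺/Cr).
So E°(Cu⁺/Cu) = E°cell + E°(Cr²⁺/Cr) = +1.430 + (-0.91) = +0.52 V.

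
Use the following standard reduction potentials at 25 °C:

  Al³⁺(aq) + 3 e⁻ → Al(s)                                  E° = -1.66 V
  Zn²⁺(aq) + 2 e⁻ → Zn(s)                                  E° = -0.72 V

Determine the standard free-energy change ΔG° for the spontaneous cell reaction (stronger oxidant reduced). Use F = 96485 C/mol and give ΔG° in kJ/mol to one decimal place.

Zn²⁺/Zn (E° = -0.72 V) is the cathode; Al³⁺/Al (E° = -1.66 V) is the anode, so E°cell = +0.94 V.
Balancing electrons gives n = 6 (lcm of 2 and 3).
ΔG° = −nFE° = −(6)(96485)(+0.94) = -544,175 J = -544.2 kJ/mol.

-544.2 kJ/mol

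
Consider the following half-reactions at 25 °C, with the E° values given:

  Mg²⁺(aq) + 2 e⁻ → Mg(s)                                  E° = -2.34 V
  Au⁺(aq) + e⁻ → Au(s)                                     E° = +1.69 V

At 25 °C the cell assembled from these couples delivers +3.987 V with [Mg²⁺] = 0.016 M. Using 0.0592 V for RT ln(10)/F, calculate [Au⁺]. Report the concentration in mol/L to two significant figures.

0.024 M

Au⁺/Au is the cathode, Mg²⁺/Mg the anode: E°cell = +4.03 V, n = 2.
Overall reaction: 2 Au⁺(aq) + Mg(s) → 2 Au(s) + Mg²⁺(aq); Q = [Mg²⁺]^1/[Au⁺]^2.
From E = E° − (0.0592/n) log Q: log Q = (E° − E)·n/0.0592 = (+4.03 − (+3.987))·2/0.0592 = 1.4527.
So 2·log[Au⁺] = 1·log(0.016) − log Q = -1.7959 − (1.4527) = -3.2486; log[Au⁺] = -3.2486 / 2 = -1.6243; [Au⁺] = 10^(-1.6243) ≈ 0.024 M.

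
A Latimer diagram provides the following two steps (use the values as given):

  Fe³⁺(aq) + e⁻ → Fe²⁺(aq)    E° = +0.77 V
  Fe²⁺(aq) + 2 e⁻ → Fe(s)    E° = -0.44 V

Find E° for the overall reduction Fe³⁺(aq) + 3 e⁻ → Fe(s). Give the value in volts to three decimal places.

Adding the free-energy changes (−nFE°) of the two steps gives −n₃FE°₃ = −n₁FE°₁ − n₂FE°₂.
E°₃ = (1×+0.77 + 2×-0.44) / 3 = (-0.110) / 3 = -0.037 V.

-0.037 V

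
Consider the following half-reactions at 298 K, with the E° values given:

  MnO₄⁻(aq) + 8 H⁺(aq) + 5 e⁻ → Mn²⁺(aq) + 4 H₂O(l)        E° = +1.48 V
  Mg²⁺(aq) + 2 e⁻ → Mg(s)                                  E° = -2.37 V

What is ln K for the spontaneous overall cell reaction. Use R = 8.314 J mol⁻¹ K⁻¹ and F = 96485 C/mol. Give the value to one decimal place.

1499.3

Cathode: MnO₄⁻/Mn²⁺; anode: Mg²⁺/Mg. E°cell = (+1.48) − (-2.37) = +3.85 V, with n = 10.
ΔG° = −nFE° = −RT ln K, so ln K = nFE°/(RT) = (10)(96485)(+3.85) / ((8.314)(298)) = 1499.320.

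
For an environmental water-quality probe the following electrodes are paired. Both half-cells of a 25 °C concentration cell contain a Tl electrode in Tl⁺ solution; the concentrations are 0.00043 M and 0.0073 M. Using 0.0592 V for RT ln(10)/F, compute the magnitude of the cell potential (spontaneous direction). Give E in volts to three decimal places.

For a concentration cell E°cell = 0. The 0.0073 M side is the cathode (reduction is favoured where [Tl⁺] is higher).
With n = 1, E = −(0.0592/1) log([Tl⁺]ₐₙ/[Tl⁺]꜀ₐₜ) = −(0.0592/1) log(0.00043/0.0073) = −(0.0592/1)(-1.230) = +0.073 V.

+0.073 V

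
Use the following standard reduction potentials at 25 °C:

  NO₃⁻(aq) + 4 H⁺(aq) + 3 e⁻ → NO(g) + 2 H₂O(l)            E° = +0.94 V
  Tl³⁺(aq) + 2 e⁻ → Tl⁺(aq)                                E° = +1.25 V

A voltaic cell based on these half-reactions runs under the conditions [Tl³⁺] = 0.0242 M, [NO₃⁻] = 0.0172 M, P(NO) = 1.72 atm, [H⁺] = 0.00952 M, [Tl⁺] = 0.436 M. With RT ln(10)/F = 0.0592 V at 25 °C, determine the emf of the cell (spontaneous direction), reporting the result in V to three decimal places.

+0.472 V

Tl³⁺/Tl⁺ is the cathode (higher E°), NO₃⁻/NO the anode: E°cell = +1.25 − (+0.94) = +0.31 V, n = 6.
Overall: 3 Tl³⁺(aq) + 2 NO(g) + 4 H₂O(l) → 3 Tl⁺(aq) + 2 NO₃⁻(aq) + 8 H⁺(aq)
Q = [Tl⁺]^3·[NO₃⁻]^2·[H⁺]^8 / ([Tl³⁺]^3·P(NO)^2); log Q = -16.404.
E = E° − (0.0592/n) log Q = +0.31 − (0.0592/6)(-16.404) = +0.472 V.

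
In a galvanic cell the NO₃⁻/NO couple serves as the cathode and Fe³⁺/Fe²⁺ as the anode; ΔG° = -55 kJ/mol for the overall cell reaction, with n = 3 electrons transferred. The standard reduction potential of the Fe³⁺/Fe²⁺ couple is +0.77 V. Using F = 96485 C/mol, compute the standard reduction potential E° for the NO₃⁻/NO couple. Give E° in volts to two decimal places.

E°cell = −ΔG°/(nF) = −(-55×10³)/((3)(96485)) = +0.190 V.
Since NO₃⁻/NO is the cathode and Fe³⁺/Fe²⁺ the anode, E°cell = E°(NO₃⁻/NO) − E°(Fe³⁺/Fe²⁺).
So E°(NO₃⁻/NO) = E°cell + E°(Fe³⁺/Fe²⁺) = +0.190 + (+0.77) = +0.96 V.

+0.96 V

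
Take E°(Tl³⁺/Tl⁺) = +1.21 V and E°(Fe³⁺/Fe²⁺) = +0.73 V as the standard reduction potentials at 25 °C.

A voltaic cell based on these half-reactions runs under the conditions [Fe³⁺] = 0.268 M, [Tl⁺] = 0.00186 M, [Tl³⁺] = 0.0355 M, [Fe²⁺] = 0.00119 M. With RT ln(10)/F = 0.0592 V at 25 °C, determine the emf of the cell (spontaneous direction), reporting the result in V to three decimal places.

+0.379 V

Tl³⁺/Tl⁺ is the cathode (higher E°), Fe³⁺/Fe²⁺ the anode: E°cell = +1.21 − (+0.73) = +0.48 V, n = 2.
Overall: Tl³⁺(aq) + 2 Fe²⁺(aq) → Tl⁺(aq) + 2 Fe³⁺(aq)
Q = [Tl⁺]·[Fe³⁺]^2 / ([Tl³⁺]·[Fe²⁺]^2); log Q = 3.424.
E = E° − (0.0592/n) log Q = +0.48 − (0.0592/2)(3.424) = +0.379 V.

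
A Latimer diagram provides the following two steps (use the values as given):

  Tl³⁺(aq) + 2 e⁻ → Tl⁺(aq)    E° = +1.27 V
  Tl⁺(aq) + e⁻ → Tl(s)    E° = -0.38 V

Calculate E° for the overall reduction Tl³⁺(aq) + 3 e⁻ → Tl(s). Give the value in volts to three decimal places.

Standard free energies of sequential steps add: ΔG°₃ = ΔG°₁ + ΔG°₂, so n₃E°₃ = n₁E°₁ + n₂E°₂.
E°₃ = (2×+1.27 + 1×-0.38) / 3 = (+2.160) / 3 = +0.720 V.

+0.720 V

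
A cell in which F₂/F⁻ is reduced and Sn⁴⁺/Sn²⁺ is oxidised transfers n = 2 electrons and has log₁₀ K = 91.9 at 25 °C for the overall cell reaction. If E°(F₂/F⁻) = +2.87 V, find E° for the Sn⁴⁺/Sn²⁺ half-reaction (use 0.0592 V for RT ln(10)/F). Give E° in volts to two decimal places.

E°cell = (0.0592/n)·log K = (0.0592/2)(91.9) = +2.720 V.
Since F₂/F⁻ is the cathode and Sn⁴⁺/Sn²⁺ the anode, E°cell = E°(F₂/F⁻) − E°(Sn⁴⁺/Sn²⁺).
So E°(Sn⁴⁺/Sn²⁺) = E°(F₂/F⁻) − E°cell = (+2.87) − (+2.720) = +0.15 V.

+0.15 V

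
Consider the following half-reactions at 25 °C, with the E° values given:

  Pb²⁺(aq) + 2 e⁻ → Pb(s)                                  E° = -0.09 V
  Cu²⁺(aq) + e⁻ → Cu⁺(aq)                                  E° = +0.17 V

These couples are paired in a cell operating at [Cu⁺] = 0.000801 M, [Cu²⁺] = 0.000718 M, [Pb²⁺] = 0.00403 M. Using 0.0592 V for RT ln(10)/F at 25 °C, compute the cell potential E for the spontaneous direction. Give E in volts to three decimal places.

Cu²⁺/Cu⁺ is the cathode (higher E°), Pb²⁺/Pb the anode: E°cell = +0.17 − (-0.09) = +0.26 V, n = 2.
Overall: 2 Cu²⁺(aq) + Pb(s) → 2 Cu⁺(aq) + Pb²⁺(aq)
Q = [Cu⁺]^2·[Pb²⁺] / ([Cu²⁺]^2); log Q = -2.300.
E = E° − (0.0592/n) log Q = +0.26 − (0.0592/2)(-2.300) = +0.328 V.

+0.328 V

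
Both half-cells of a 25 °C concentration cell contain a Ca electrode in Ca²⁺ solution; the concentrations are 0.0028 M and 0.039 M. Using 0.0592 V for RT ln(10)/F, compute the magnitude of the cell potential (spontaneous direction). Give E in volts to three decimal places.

For a concentration cell E°cell = 0. The 0.039 M side is the cathode (reduction is favoured where [Ca²⁺] is higher).
With n = 2, E = −(0.0592/2) log([Ca²⁺]ₐₙ/[Ca²⁺]꜀ₐₜ) = −(0.0592/2) log(0.0028/0.039) = −(0.0592/2)(-1.144) = +0.034 V.

+0.034 V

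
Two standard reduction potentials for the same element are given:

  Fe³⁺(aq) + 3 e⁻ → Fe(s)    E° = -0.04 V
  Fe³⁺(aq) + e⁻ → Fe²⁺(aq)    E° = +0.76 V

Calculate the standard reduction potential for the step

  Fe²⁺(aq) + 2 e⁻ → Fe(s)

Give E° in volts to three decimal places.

-0.440 V

Sequential free energies add, so n₃E°₃ = n₁E°₁ + n₂E°₂.
With n₃ = 3, and the known step contributing 1×(+0.76) V, the unknown satisfies 2·E° = 3×(-0.04) − 1×(+0.76) = -0.880.
E° = -0.880 / 2 = -0.440 V.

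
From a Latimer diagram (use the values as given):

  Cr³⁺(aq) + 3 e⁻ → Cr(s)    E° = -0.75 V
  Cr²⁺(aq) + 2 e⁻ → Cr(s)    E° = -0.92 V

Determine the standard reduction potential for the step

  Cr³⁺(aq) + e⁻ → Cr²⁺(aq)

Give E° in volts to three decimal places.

-0.410 V

Sequential free energies add, so n₃E°₃ = n₁E°₁ + n₂E°₂.
With n₃ = 3, and the known step contributing 2×(-0.92) V, the unknown satisfies 1·E° = 3×(-0.75) − 2×(-0.92) = -0.410.
E° = -0.410 / 1 = -0.410 V.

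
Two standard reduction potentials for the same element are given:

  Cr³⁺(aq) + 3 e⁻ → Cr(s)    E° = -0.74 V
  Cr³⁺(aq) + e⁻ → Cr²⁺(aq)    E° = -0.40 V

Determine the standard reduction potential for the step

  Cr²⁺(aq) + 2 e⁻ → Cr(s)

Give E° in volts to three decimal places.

Sequential free energies add, so n₃E°₃ = n₁E°₁ + n₂E°₂.
With n₃ = 3, and the known step contributing 1×(-0.40) V, the unknown satisfies 2·E° = 3×(-0.74) − 1×(-0.40) = -1.820.
E° = -1.820 / 2 = -0.910 V.

-0.910 V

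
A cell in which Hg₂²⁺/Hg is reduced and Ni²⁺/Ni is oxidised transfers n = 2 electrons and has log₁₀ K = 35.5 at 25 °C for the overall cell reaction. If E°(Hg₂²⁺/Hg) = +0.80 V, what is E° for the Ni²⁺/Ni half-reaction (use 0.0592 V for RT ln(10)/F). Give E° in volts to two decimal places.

-0.25 V

E°cell = (0.0592/n)·log K = (0.0592/2)(35.5) = +1.051 V.
Since Hg₂²⁺/Hg is the cathode and Ni²⁺/Ni the anode, E°cell = E°(Hg₂²⁺/Hg) − E°(Ni²⁺/Ni).
So E°(Ni²⁺/Ni) = E°(Hg₂²⁺/Hg) − E°cell = (+0.80) − (+1.051) = -0.25 V.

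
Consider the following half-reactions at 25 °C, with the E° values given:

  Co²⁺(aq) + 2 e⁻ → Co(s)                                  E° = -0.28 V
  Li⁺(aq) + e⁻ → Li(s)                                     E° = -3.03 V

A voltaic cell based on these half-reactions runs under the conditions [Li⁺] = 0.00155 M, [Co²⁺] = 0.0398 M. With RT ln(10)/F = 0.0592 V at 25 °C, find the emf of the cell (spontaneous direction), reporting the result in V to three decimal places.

+2.875 V

Co²⁺/Co is the cathode (higher E°), Li⁺/Li the anode: E°cell = -0.28 − (-3.03) = +2.75 V, n = 2.
Overall: Co²⁺(aq) + 2 Li(s) → Co(s) + 2 Li⁺(aq)
Q = [Li⁺]^2 / ([Co²⁺]); log Q = -4.219.
E = E° − (0.0592/n) log Q = +2.75 − (0.0592/2)(-4.219) = +2.875 V.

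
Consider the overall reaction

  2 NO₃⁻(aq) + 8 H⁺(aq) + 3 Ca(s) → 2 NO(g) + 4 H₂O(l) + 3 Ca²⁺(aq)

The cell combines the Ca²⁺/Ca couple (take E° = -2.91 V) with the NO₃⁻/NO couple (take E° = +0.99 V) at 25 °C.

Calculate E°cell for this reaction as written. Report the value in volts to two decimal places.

The NO₃⁻/NO couple has the higher reduction potential, so it is the cathode; Ca²⁺/Ca is oxidised at the anode.
E°cell = E°(cathode) − E°(anode) = (+0.99) − (-2.91) = +3.90 V.

+3.90 V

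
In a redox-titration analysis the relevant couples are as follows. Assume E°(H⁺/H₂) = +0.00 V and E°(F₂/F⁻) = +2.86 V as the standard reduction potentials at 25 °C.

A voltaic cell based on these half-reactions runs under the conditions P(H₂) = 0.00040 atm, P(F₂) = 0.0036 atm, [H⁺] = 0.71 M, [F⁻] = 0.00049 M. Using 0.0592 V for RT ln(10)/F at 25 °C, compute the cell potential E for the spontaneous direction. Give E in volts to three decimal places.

+2.892 V

F₂/F⁻ is the cathode (higher E°), H⁺/H₂ the anode: E°cell = +2.86 − (+0.00) = +2.86 V, n = 2.
Overall: F₂(g) + H₂(g) → 2 F⁻(aq) + 2 H⁺(aq)
Q = [F⁻]^2·[H⁺]^2 / (P(F₂)·P(H₂)); log Q = -1.075.
E = E° − (0.0592/n) log Q = +2.86 − (0.0592/2)(-1.075) = +2.892 V.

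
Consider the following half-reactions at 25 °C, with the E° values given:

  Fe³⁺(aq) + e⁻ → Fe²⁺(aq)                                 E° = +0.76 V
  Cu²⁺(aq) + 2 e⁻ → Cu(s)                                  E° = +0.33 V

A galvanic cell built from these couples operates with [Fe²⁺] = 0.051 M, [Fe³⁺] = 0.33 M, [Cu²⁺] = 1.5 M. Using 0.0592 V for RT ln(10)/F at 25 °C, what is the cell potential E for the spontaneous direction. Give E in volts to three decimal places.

Fe³⁺/Fe²⁺ is the cathode (higher E°), Cu²⁺/Cu the anode: E°cell = +0.76 − (+0.33) = +0.43 V, n = 2.
Overall: 2 Fe³⁺(aq) + Cu(s) → 2 Fe²⁺(aq) + Cu²⁺(aq)
Q = [Fe²⁺]^2·[Cu²⁺] / ([Fe³⁺]^2); log Q = -1.446.
E = E° − (0.0592/n) log Q = +0.43 − (0.0592/2)(-1.446) = +0.473 V.

+0.473 V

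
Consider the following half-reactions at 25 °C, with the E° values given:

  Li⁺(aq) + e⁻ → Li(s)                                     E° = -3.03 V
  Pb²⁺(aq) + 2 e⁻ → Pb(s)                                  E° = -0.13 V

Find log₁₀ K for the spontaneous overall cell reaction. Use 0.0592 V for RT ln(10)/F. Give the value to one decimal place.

Cathode: Pb²⁺/Pb; anode: Li⁺/Li. E°cell = +2.90 V, n = 2.
log K = nE°cell / 0.0592 = (2)(+2.90) / 0.0592 = 98.0.

98.0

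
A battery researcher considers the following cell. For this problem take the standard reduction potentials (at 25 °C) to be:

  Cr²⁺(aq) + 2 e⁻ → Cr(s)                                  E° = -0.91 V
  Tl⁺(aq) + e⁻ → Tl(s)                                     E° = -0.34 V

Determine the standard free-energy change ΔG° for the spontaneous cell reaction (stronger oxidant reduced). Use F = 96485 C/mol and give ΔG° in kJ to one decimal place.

Tl⁺/Tl (E° = -0.34 V) is the cathode; Cr²⁺/Cr (E° = -0.91 V) is the anode, so E°cell = +0.57 V.
Balancing electrons gives n = 2 (lcm of 1 and 2).
ΔG° = −nFE° = −(2)(96485)(+0.57) = -109,993 J = -110.0 kJ.

-110.0 kJ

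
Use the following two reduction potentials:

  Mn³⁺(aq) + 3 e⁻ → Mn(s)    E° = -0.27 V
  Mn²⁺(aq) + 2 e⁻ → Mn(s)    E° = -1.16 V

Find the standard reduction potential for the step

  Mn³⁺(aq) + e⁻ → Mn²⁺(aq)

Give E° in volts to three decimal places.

Sequential free energies add, so n₃E°₃ = n₁E°₁ + n₂E°₂.
With n₃ = 3, and the known step contributing 2×(-1.16) V, the unknown satisfies 1·E° = 3×(-0.27) − 2×(-1.16) = +1.510.
E° = +1.510 / 1 = +1.510 V.

+1.510 V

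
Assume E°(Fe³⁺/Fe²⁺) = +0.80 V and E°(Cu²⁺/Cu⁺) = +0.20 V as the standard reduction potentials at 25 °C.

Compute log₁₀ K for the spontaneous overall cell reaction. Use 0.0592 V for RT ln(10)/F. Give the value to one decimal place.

10.1

Cathode: Fe³⁺/Fe²⁺; anode: Cu²⁺/Cu⁺. E°cell = +0.60 V, n = 1.
log K = nE°cell / 0.0592 = (1)(+0.60) / 0.0592 = 10.1.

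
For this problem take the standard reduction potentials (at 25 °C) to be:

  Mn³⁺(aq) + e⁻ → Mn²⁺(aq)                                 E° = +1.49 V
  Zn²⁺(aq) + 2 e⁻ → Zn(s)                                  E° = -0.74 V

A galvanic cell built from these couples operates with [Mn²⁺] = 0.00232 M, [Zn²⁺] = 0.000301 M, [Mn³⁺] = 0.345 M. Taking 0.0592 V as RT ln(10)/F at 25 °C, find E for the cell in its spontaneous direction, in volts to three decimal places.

Mn³⁺/Mn²⁺ is the cathode (higher E°), Zn²⁺/Zn the anode: E°cell = +1.49 − (-0.74) = +2.23 V, n = 2.
Overall: 2 Mn³⁺(aq) + Zn(s) → 2 Mn²⁺(aq) + Zn²⁺(aq)
Q = [Mn²⁺]^2·[Zn²⁺] / ([Mn³⁺]^2); log Q = -7.866.
E = E° − (0.0592/n) log Q = +2.23 − (0.0592/2)(-7.866) = +2.463 V.

+2.463 V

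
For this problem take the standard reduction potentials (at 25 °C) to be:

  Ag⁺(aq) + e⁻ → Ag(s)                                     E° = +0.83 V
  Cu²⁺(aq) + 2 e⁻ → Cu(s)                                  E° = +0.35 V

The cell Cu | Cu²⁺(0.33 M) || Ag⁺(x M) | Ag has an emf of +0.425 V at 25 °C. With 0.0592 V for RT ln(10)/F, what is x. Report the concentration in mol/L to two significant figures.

0.068 M

Ag⁺/Ag is the cathode, Cu²⁺/Cu the anode: E°cell = +0.48 V, n = 2.
Overall reaction: 2 Ag⁺(aq) + Cu(s) → 2 Ag(s) + Cu²⁺(aq); Q = [Cu²⁺]^1/[Ag⁺]^2.
From E = E° − (0.0592/n) log Q: log Q = (E° − E)·n/0.0592 = (+0.48 − (+0.425))·2/0.0592 = 1.8581.
So 2·log[Ag⁺] = 1·log(0.33) − log Q = -0.4815 − (1.8581) = -2.3396; log[Ag⁺] = -2.3396 / 2 = -1.1698; [Ag⁺] = 10^(-1.1698) ≈ 0.068 M.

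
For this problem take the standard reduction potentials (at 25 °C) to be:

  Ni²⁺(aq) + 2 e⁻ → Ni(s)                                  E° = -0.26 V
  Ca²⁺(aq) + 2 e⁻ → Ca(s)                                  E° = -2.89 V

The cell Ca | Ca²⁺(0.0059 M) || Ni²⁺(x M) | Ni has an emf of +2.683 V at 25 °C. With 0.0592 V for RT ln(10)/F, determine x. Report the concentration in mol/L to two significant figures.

0.36 M

Ni²⁺/Ni is the cathode, Ca²⁺/Ca the anode: E°cell = +2.63 V, n = 2.
Overall reaction: Ni²⁺(aq) + Ca(s) → Ni(s) + Ca²⁺(aq); Q = [Ca²⁺]^1/[Ni²⁺]^1.
From E = E° − (0.0592/n) log Q: log Q = (E° − E)·n/0.0592 = (+2.63 − (+2.683))·2/0.0592 = -1.7905.
So 1·log[Ni²⁺] = 1·log(0.0059) − log Q = -2.2291 − (-1.7905) = -0.4386; [Ni²⁺] = 10^(-0.4386) ≈ 0.36 M.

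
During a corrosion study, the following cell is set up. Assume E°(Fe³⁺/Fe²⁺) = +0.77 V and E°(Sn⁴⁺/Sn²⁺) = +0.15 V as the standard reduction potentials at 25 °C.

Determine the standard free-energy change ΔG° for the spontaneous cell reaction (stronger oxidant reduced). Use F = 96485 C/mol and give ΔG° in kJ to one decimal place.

Fe³⁺/Fe²⁺ (E° = +0.77 V) is the cathode; Sn⁴⁺/Sn²⁺ (E° = +0.15 V) is the anode, so E°cell = +0.62 V.
Balancing electrons gives n = 2 (lcm of 1 and 2).
ΔG° = −nFE° = −(2)(96485)(+0.62) = -119,641 J = -119.6 kJ.

-119.6 kJ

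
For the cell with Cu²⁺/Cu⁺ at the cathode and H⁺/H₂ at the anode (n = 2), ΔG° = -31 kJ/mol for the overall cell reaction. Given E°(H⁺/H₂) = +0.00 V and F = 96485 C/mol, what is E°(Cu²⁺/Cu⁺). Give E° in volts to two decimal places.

E°cell = −ΔG°/(nF) = −(-31×10³)/((2)(96485)) = +0.161 V.
Since Cu²⁺/Cu⁺ is the cathode and H⁺/H₂ the anode, E°cell = E°(Cu²⁺/Cu⁺) − E°(H⁺/H₂).
So E°(Cu²⁺/Cu⁺) = E°cell + E°(H⁺/H₂) = +0.161 + (+0.00) = +0.16 V.

+0.16 V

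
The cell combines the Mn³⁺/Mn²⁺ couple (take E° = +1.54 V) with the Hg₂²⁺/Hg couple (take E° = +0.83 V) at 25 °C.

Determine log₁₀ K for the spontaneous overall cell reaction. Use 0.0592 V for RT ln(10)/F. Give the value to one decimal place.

24.0

Cathode: Mn³⁺/Mn²⁺; anode: Hg₂²⁺/Hg. E°cell = +0.71 V, n = 2.
log K = nE°cell / 0.0592 = (2)(+0.71) / 0.0592 = 24.0.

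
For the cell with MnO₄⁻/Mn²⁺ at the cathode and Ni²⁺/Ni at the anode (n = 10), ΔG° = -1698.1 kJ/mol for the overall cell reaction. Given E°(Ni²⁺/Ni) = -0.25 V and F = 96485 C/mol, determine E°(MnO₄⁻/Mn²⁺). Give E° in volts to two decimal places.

+1.51 V

E°cell = −ΔG°/(nF) = −(-1698.1×10³)/((10)(96485)) = +1.760 V.
Since MnO₄⁻/Mn²⁺ is the cathode and Ni²⁺/Ni the anode, E°cell = E°(MnO₄⁻/Mn²⁺) − E°(Ni²⁺/Ni).
So E°(MnO₄⁻/Mn²⁺) = E°cell + E°(Ni²⁺/Ni) = +1.760 + (-0.25) = +1.51 V.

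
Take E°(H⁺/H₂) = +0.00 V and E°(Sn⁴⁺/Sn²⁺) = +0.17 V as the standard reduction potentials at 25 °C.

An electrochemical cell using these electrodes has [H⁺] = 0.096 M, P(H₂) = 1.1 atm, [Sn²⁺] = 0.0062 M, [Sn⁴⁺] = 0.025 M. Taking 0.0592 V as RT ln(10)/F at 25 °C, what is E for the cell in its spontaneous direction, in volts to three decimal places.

+0.249 V

Sn⁴⁺/Sn²⁺ is the cathode (higher E°), H⁺/H₂ the anode: E°cell = +0.17 − (+0.00) = +0.17 V, n = 2.
Overall: Sn⁴⁺(aq) + H₂(g) → Sn²⁺(aq) + 2 H⁺(aq)
Q = [Sn²⁺]·[H⁺]^2 / ([Sn⁴⁺]·P(H₂)); log Q = -2.682.
E = E° − (0.0592/n) log Q = +0.17 − (0.0592/2)(-2.682) = +0.249 V.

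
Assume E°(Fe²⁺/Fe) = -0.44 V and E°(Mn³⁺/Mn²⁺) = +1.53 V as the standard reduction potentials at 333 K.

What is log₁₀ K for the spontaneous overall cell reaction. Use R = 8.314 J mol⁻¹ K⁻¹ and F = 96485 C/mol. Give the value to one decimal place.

59.6

Cathode: Mn³⁺/Mn²⁺; anode: Fe²⁺/Fe. E°cell = (+1.53) − (-0.44) = +1.97 V, with n = 2.
ΔG° = −nFE° = −RT ln K, so ln K = nFE°/(RT) = (2)(96485)(+1.97) / ((8.314)(333)) = 137.310.
log₁₀ K = 137.310 / ln 10 = 59.6.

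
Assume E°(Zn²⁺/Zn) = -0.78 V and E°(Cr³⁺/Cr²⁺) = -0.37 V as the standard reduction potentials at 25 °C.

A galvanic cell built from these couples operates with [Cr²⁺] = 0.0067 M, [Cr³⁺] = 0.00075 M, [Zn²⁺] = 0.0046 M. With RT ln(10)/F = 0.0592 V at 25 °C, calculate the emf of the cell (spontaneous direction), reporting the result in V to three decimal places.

+0.423 V

Cr³⁺/Cr²⁺ is the cathode (higher E°), Zn²⁺/Zn the anode: E°cell = -0.37 − (-0.78) = +0.41 V, n = 2.
Overall: 2 Cr³⁺(aq) + Zn(s) → 2 Cr²⁺(aq) + Zn²⁺(aq)
Q = [Cr²⁺]^2·[Zn²⁺] / ([Cr³⁺]^2); log Q = -0.435.
E = E° − (0.0592/n) log Q = +0.41 − (0.0592/2)(-0.435) = +0.423 V.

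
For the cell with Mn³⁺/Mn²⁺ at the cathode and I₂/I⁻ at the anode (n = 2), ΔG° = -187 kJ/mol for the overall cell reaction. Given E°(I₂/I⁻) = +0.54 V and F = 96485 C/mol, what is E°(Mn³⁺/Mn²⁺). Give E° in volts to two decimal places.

E°cell = −ΔG°/(nF) = −(-187×10³)/((2)(96485)) = +0.969 V.
Since Mn³⁺/Mn²⁺ is the cathode and I₂/I⁻ the anode, E°cell = E°(Mn³⁺/Mn²⁺) − E°(I₂/I⁻).
So E°(Mn³⁺/Mn²⁺) = E°cell + E°(I₂/I⁻) = +0.969 + (+0.54) = +1.51 V.

+1.51 V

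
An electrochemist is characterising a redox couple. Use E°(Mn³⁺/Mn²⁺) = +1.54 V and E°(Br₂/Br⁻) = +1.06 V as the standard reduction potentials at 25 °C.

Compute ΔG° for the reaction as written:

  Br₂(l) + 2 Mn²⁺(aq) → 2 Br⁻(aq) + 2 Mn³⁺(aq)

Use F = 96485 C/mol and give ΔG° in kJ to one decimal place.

As written, Br₂/Br⁻ is reduced (cathode) and Mn³⁺/Mn²⁺ is oxidised (anode), so E°cell = (+1.06) − (+1.54) = -0.48 V.
Balancing electrons gives n = 2.
ΔG° = −nFE° = −(2)(96485)(-0.48) = 92,626 J = +92.6 kJ.

+92.6 kJ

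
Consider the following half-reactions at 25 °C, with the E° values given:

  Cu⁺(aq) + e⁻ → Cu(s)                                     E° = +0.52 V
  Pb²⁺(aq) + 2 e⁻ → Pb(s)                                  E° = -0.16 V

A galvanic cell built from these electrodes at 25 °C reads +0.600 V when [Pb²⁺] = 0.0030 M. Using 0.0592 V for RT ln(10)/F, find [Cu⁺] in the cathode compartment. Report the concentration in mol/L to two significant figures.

0.0024 M

Cu⁺/Cu is the cathode, Pb²⁺/Pb the anode: E°cell = +0.68 V, n = 2.
Overall reaction: 2 Cu⁺(aq) + Pb(s) → 2 Cu(s) + Pb²⁺(aq); Q = [Pb²⁺]^1/[Cu⁺]^2.
From E = E° − (0.0592/n) log Q: log Q = (E° − E)·n/0.0592 = (+0.68 − (+0.600))·2/0.0592 = 2.7027.
So 2·log[Cu⁺] = 1·log(0.003) − log Q = -2.5229 − (2.7027) = -5.2256; log[Cu⁺] = -5.2256 / 2 = -2.6128; [Cu⁺] = 10^(-2.6128) ≈ 0.0024 M.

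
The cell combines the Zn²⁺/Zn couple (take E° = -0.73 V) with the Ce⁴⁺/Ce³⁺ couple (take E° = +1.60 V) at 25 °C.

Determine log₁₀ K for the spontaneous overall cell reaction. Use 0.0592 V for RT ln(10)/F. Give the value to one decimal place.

Cathode: Ce⁴⁺/Ce³⁺; anode: Zn²⁺/Zn. E°cell = +2.33 V, n = 2.
log K = nE°cell / 0.0592 = (2)(+2.33) / 0.0592 = 78.7.

78.7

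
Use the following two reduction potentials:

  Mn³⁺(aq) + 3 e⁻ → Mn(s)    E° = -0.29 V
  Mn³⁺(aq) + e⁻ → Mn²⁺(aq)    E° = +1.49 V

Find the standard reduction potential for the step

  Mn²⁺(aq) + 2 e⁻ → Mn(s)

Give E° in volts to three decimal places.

-1.180 V

Sequential free energies add, so n₃E°₃ = n₁E°₁ + n₂E°₂.
With n₃ = 3, and the known step contributing 1×(+1.49) V, the unknown satisfies 2·E° = 3×(-0.29) − 1×(+1.49) = -2.360.
E° = -2.360 / 2 = -1.180 V.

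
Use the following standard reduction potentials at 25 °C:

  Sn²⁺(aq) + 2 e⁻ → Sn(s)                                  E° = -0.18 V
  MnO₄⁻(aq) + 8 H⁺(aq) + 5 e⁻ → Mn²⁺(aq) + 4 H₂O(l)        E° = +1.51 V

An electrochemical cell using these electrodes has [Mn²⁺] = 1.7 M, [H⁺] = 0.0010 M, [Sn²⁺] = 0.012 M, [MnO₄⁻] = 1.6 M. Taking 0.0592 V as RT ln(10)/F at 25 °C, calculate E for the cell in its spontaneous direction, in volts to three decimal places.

+1.462 V

MnO₄⁻/Mn²⁺ is the cathode (higher E°), Sn²⁺/Sn the anode: E°cell = +1.51 − (-0.18) = +1.69 V, n = 10.
Overall: 2 MnO₄⁻(aq) + 16 H⁺(aq) + 5 Sn(s) → 2 Mn²⁺(aq) + 8 H₂O(l) + 5 Sn²⁺(aq)
Q = [Mn²⁺]^2·[Sn²⁺]^5 / ([MnO₄⁻]^2·[H⁺]^16); log Q = 38.449.
E = E° − (0.0592/n) log Q = +1.69 − (0.0592/10)(38.449) = +1.462 V.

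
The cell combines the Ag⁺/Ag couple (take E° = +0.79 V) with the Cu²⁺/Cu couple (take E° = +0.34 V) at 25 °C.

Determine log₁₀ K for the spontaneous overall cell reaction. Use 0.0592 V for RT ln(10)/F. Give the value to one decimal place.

15.2

Cathode: Ag⁺/Ag; anode: Cu²⁺/Cu. E°cell = +0.45 V, n = 2.
log K = nE°cell / 0.0592 = (2)(+0.45) / 0.0592 = 15.2.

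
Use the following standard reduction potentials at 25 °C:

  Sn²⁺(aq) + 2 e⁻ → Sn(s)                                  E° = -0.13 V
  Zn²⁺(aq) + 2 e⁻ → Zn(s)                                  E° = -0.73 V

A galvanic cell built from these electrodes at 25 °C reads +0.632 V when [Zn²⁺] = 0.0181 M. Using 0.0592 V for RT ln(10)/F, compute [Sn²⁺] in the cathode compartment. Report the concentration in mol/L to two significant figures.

Sn²⁺/Sn is the cathode, Zn²⁺/Zn the anode: E°cell = +0.60 V, n = 2.
Overall reaction: Sn²⁺(aq) + Zn(s) → Sn(s) + Zn²⁺(aq); Q = [Zn²⁺]^1/[Sn²⁺]^1.
From E = E° − (0.0592/n) log Q: log Q = (E° − E)·n/0.0592 = (+0.60 − (+0.632))·2/0.0592 = -1.0811.
So 1·log[Sn²⁺] = 1·log(0.0181) − log Q = -1.7423 − (-1.0811) = -0.6612; [Sn²⁺] = 10^(-0.6612) ≈ 0.22 M.

0.22 M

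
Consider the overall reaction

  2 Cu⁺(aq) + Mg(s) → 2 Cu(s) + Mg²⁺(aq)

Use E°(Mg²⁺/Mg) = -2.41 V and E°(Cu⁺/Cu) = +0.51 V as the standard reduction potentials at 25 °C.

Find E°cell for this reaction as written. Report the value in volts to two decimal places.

+2.92 V

The Cu⁺/Cu couple has the higher reduction potential, so it is the cathode; Mg²⁺/Mg is oxidised at the anode.
E°cell = E°(cathode) − E°(anode) = (+0.51) − (-2.41) = +2.92 V.
Since E°cell > 0, the reaction is spontaneous under standard conditions.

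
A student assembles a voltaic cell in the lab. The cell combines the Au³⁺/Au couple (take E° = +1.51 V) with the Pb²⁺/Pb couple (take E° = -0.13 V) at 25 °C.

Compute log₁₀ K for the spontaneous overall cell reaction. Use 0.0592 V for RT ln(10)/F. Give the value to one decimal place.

166.2

Cathode: Au³⁺/Au; anode: Pb²⁺/Pb. E°cell = +1.64 V, n = 6.
log K = nE°cell / 0.0592 = (6)(+1.64) / 0.0592 = 166.2.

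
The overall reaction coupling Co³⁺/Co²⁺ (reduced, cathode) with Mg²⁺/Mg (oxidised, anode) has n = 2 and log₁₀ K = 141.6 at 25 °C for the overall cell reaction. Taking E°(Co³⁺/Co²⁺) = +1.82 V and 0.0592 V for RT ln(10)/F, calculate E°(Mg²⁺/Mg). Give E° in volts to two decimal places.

-2.37 V

E°cell = (0.0592/n)·log K = (0.0592/2)(141.6) = +4.191 V.
Since Co³⁺/Co²⁺ is the cathode and Mg²⁺/Mg the anode, E°cell = E°(Co³⁺/Co²⁺) − E°(Mg²⁺/Mg).
So E°(Mg²⁺/Mg) = E°(Co³⁺/Co²⁺) − E°cell = (+1.82) − (+4.191) = -2.37 V.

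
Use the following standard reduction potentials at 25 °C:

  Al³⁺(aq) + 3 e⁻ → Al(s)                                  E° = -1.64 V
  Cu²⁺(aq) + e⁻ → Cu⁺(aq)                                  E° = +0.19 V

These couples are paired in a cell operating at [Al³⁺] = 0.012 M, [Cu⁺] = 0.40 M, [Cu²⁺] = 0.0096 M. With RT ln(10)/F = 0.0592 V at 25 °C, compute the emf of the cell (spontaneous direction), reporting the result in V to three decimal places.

Cu²⁺/Cu⁺ is the cathode (higher E°), Al³⁺/Al the anode: E°cell = +0.19 − (-1.64) = +1.83 V, n = 3.
Overall: 3 Cu²⁺(aq) + Al(s) → 3 Cu⁺(aq) + Al³⁺(aq)
Q = [Cu⁺]^3·[Al³⁺] / ([Cu²⁺]^3); log Q = 2.939.
E = E° − (0.0592/n) log Q = +1.83 − (0.0592/3)(2.939) = +1.772 V.

+1.772 V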